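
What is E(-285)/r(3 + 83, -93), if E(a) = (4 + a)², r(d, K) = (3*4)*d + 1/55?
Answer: 4342855/56761 ≈ 76.511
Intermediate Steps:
r(d, K) = 1/55 + 12*d (r(d, K) = 12*d + 1/55 = 1/55 + 12*d)
E(-285)/r(3 + 83, -93) = (4 - 285)²/(1/55 + 12*(3 + 83)) = (-281)²/(1/55 + 12*86) = 78961/(1/55 + 1032) = 78961/(56761/55) = 78961*(55/56761) = 4342855/56761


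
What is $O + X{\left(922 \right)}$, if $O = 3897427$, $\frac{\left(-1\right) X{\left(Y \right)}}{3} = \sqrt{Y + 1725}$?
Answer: $3897427 - 3 \sqrt{2647} \approx 3.8973 \cdot 10^{6}$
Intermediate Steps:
$X{\left(Y \right)} = - 3 \sqrt{1725 + Y}$ ($X{\left(Y \right)} = - 3 \sqrt{Y + 1725} = - 3 \sqrt{1725 + Y}$)
$O + X{\left(922 \right)} = 3897427 - 3 \sqrt{1725 + 922} = 3897427 - 3 \sqrt{2647}$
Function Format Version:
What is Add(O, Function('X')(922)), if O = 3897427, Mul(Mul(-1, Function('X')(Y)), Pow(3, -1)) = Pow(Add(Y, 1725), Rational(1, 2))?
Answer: Add(3897427, Mul(-3, Pow(2647, Rational(1, 2)))) ≈ 3.8973e+6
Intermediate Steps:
Function('X')(Y) = Mul(-3, Pow(Add(1725, Y), Rational(1, 2))) (Function('X')(Y) = Mul(-3, Pow(Add(Y, 1725), Rational(1, 2))) = Mul(-3, Pow(Add(1725, Y), Rational(1, 2))))
Add(O, Function('X')(922)) = Add(3897427, Mul(-3, Pow(Add(1725, 922), Rational(1, 2)))) = Add(3897427, Mul(-3, Pow(2647, Rational(1, 2))))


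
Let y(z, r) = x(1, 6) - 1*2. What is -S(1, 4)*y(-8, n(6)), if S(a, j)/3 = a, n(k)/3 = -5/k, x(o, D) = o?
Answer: 3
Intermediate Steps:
n(k) = -15/k (n(k) = 3*(-5/k) = -15/k)
S(a, j) = 3*a
y(z, r) = -1 (y(z, r) = 1 - 1*2 = 1 - 2 = -1)
-S(1, 4)*y(-8, n(6)) = -3*1*(-1) = -3*(-1) = -1*(-3) = 3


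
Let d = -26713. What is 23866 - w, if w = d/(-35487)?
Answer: 846906029/35487 ≈ 23865.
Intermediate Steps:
w = 26713/35487 (w = -26713/(-35487) = -26713*(-1/35487) = 26713/35487 ≈ 0.75275)
23866 - w = 23866 - 1*26713/35487 = 23866 - 26713/35487 = 846906029/35487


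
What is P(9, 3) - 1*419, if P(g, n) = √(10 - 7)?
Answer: -419 + √3 ≈ -417.27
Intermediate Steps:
P(g, n) = √3
P(9, 3) - 1*419 = √3 - 1*419 = √3 - 419 = -419 + √3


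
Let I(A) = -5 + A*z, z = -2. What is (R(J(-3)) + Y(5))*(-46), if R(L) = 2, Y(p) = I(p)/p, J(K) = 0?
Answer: 46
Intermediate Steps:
I(A) = -5 - 2*A (I(A) = -5 + A*(-2) = -5 - 2*A)
Y(p) = (-5 - 2*p)/p
(R(J(-3)) + Y(5))*(-46) = (2 + (-2 - 5/5))*(-46) = (2 + (-2 - 5*⅕))*(-46) = (2 + (-2 - 1))*(-46) = (2 - 3)*(-46) = -1*(-46) = 46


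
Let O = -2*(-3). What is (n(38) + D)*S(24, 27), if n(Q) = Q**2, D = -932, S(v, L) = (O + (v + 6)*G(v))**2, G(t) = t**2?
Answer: 152988567552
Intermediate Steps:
O = 6
S(v, L) = (6 + v**2*(6 + v))**2 (S(v, L) = (6 + (v + 6)*v**2)**2 = (6 + (6 + v)*v**2)**2 = (6 + v**2*(6 + v))**2)
(n(38) + D)*S(24, 27) = (38**2 - 932)*(6 + 24**3 + 6*24**2)**2 = (1444 - 932)*(6 + 13824 + 6*576)**2 = 512*(6 + 13824 + 3456)**2 = 512*17286**2 = 512*298805796 = 152988567552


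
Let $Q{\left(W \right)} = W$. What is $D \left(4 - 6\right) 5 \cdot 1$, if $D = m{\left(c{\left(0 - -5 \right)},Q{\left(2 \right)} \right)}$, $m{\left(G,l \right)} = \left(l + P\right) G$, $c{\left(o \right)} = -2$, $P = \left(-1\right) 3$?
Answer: $-20$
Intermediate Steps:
$P = -3$
$m{\left(G,l \right)} = G \left(-3 + l\right)$ ($m{\left(G,l \right)} = \left(l - 3\right) G = \left(-3 + l\right) G = G \left(-3 + l\right)$)
$D = 2$ ($D = - 2 \left(-3 + 2\right) = \left(-2\right) \left(-1\right) = 2$)
$D \left(4 - 6\right) 5 \cdot 1 = 2 \left(4 - 6\right) 5 \cdot 1 = 2 \left(-2\right) 5 \cdot 1 = 2 \left(\left(-10\right) 1\right) = 2 \left(-10\right) = -20$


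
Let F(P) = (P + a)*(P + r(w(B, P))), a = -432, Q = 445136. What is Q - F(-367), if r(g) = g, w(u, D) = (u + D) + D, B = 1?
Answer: -433764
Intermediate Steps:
w(u, D) = u + 2*D (w(u, D) = (D + u) + D = u + 2*D)
F(P) = (1 + 3*P)*(-432 + P) (F(P) = (P - 432)*(P + (1 + 2*P)) = (-432 + P)*(1 + 3*P) = (1 + 3*P)*(-432 + P))
Q - F(-367) = 445136 - (-432 - 1295*(-367) + 3*(-367)²) = 445136 - (-432 + 475265 + 3*134689) = 445136 - (-432 + 475265 + 404067) = 445136 - 1*878900 = 445136 - 878900 = -433764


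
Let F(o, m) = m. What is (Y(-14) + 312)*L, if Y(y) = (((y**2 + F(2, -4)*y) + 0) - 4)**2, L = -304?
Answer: -18792064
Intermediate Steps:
Y(y) = (-4 + y**2 - 4*y)**2 (Y(y) = (((y**2 - 4*y) + 0) - 4)**2 = ((y**2 - 4*y) - 4)**2 = (-4 + y**2 - 4*y)**2)
(Y(-14) + 312)*L = ((-4 + (-14)**2 - 4*(-14))**2 + 312)*(-304) = ((-4 + 196 + 56)**2 + 312)*(-304) = (248**2 + 312)*(-304) = (61504 + 312)*(-304) = 61816*(-304) = -18792064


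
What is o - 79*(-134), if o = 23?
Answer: 10609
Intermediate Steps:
o - 79*(-134) = 23 - 79*(-134) = 23 + 10586 = 10609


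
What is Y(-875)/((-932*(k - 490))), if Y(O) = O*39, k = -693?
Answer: -375/12116 ≈ -0.030951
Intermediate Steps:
Y(O) = 39*O
Y(-875)/((-932*(k - 490))) = (39*(-875))/((-932*(-693 - 490))) = -34125/((-932*(-1183))) = -34125/1102556 = -34125*1/1102556 = -375/12116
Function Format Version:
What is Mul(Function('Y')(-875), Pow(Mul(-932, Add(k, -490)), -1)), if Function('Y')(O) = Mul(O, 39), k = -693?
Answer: Rational(-375, 12116) ≈ -0.030951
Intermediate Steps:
Function('Y')(O) = Mul(39, O)
Mul(Function('Y')(-875), Pow(Mul(-932, Add(k, -490)), -1)) = Mul(Mul(39, -875), Pow(Mul(-932, Add(-693, -490)), -1)) = Mul(-34125, Pow(Mul(-932, -1183), -1)) = Mul(-34125, Pow(1102556, -1)) = Mul(-34125, Rational(1, 1102556)) = Rational(-375, 12116)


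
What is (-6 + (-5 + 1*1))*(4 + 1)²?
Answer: -250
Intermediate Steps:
(-6 + (-5 + 1*1))*(4 + 1)² = (-6 + (-5 + 1))*5² = (-6 - 4)*25 = -10*25 = -250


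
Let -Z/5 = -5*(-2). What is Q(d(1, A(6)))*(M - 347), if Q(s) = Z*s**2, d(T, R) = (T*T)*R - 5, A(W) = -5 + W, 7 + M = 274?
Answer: 64000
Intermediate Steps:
M = 267 (M = -7 + 274 = 267)
d(T, R) = -5 + R*T**2 (d(T, R) = T**2*R - 5 = R*T**2 - 5 = -5 + R*T**2)
Z = -50 (Z = -(-25)*(-2) = -5*10 = -50)
Q(s) = -50*s**2
Q(d(1, A(6)))*(M - 347) = (-50*(-5 + (-5 + 6)*1**2)**2)*(267 - 347) = -50*(-5 + 1*1)**2*(-80) = -50*(-5 + 1)**2*(-80) = -50*(-4)**2*(-80) = -50*16*(-80) = -800*(-80) = 64000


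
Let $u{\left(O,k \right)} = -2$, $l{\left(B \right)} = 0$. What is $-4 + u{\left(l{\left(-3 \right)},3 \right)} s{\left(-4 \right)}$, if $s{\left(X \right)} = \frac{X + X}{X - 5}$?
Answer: $- \frac{52}{9} \approx -5.7778$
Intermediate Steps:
$s{\left(X \right)} = \frac{2 X}{-5 + X}$
$-4 + u{\left(l{\left(-3 \right)},3 \right)} s{\left(-4 \right)} = -4 - 2 \cdot 2 \left(-4\right) \frac{1}{-5 - 4} = -4 - 2 \cdot 2 \left(-4\right) \frac{1}{-9} = -4 - 2 \cdot 2 \left(-4\right) \left(- \frac{1}{9}\right) = -4 - \frac{16}{9} = - \frac{52}{9}$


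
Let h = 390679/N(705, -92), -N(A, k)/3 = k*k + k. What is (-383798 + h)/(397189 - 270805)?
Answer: -9639861247/3174260544 ≈ -3.0369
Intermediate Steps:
N(A, k) = -3*k - 3*k**2 (N(A, k) = -3*(k*k + k) = -3*(k**2 + k) = -3*(k + k**2) = -3*k - 3*k**2)
h = -390679/25116 (h = 390679/((-3*(-92)*(1 - 92))) = 390679/((-3*(-92)*(-91))) = 390679/(-25116) = 390679*(-1/25116) = -390679/25116 ≈ -15.555)
(-383798 + h)/(397189 - 270805) = (-383798 - 390679/25116)/(397189 - 270805) = -9639861247/25116/126384 = -9639861247/25116*1/126384 = -9639861247/3174260544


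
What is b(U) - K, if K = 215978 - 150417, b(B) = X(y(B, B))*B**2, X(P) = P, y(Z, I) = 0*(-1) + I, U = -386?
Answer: -57578017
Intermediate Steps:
y(Z, I) = I (y(Z, I) = 0 + I = I)
b(B) = B**3 (b(B) = B*B**2 = B**3)
K = 65561
b(U) - K = (-386)**3 - 1*65561 = -57512456 - 65561 = -57578017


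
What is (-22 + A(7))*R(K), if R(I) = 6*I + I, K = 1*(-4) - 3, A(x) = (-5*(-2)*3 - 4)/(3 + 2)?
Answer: 4116/5 ≈ 823.20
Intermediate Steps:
A(x) = 26/5 (A(x) = (10*3 - 4)/5 = (30 - 4)*(⅕) = 26*(⅕) = 26/5)
K = -7 (K = -4 - 3 = -7)
R(I) = 7*I
(-22 + A(7))*R(K) = (-22 + 26/5)*(7*(-7)) = -84/5*(-49) = 4116/5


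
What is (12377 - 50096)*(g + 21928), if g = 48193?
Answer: -2644893999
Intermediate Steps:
(12377 - 50096)*(g + 21928) = (12377 - 50096)*(48193 + 21928) = -37719*70121 = -2644893999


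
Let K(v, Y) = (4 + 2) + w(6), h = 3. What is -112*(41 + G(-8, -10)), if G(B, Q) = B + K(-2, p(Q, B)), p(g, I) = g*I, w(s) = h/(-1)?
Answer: -4032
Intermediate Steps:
w(s) = -3 (w(s) = 3/(-1) = 3*(-1) = -3)
p(g, I) = I*g
K(v, Y) = 3 (K(v, Y) = (4 + 2) - 3 = 6 - 3 = 3)
G(B, Q) = 3 + B (G(B, Q) = B + 3 = 3 + B)
-112*(41 + G(-8, -10)) = -112*(41 + (3 - 8)) = -112*(41 - 5) = -112*36 = -4032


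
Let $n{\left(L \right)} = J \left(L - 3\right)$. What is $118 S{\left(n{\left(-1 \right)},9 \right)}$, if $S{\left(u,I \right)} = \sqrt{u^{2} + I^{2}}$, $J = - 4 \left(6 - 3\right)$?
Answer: $354 \sqrt{265} \approx 5762.7$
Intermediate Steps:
$J = -12$ ($J = \left(-4\right) 3 = -12$)
$n{\left(L \right)} = 36 - 12 L$ ($n{\left(L \right)} = - 12 \left(L - 3\right) = - 12 \left(-3 + L\right) = 36 - 12 L$)
$S{\left(u,I \right)} = \sqrt{I^{2} + u^{2}}$
$118 S{\left(n{\left(-1 \right)},9 \right)} = 118 \sqrt{9^{2} + \left(36 - -12\right)^{2}} = 118 \sqrt{81 + \left(36 + 12\right)^{2}} = 118 \sqrt{81 + 48^{2}} = 118 \sqrt{81 + 2304} = 118 \sqrt{2385} = 118 \cdot 3 \sqrt{265} = 354 \sqrt{265}$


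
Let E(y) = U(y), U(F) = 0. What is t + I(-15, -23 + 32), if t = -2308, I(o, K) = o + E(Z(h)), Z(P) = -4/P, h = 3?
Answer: -2323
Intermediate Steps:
E(y) = 0
I(o, K) = o (I(o, K) = o + 0 = o)
t + I(-15, -23 + 32) = -2308 - 15 = -2323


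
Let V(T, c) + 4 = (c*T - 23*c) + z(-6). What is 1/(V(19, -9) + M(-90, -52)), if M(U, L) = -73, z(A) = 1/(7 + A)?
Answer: -1/40 ≈ -0.025000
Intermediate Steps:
V(T, c) = -3 - 23*c + T*c (V(T, c) = -4 + ((c*T - 23*c) + 1/(7 - 6)) = -4 + ((T*c - 23*c) + 1/1) = -4 + ((-23*c + T*c) + 1) = -4 + (1 - 23*c + T*c) = -3 - 23*c + T*c)
1/(V(19, -9) + M(-90, -52)) = 1/((-3 - 23*(-9) + 19*(-9)) - 73) = 1/((-3 + 207 - 171) - 73) = 1/(33 - 73) = 1/(-40) = -1/40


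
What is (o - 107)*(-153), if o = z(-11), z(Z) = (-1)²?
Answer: 16218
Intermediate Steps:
z(Z) = 1
o = 1
(o - 107)*(-153) = (1 - 107)*(-153) = -106*(-153) = 16218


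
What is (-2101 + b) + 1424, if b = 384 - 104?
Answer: -397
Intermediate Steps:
b = 280
(-2101 + b) + 1424 = (-2101 + 280) + 1424 = -1821 + 1424 = -397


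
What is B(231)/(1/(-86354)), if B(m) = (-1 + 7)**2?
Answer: -3108744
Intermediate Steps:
B(m) = 36 (B(m) = 6**2 = 36)
B(231)/(1/(-86354)) = 36/(1/(-86354)) = 36/(-1/86354) = 36*(-86354) = -3108744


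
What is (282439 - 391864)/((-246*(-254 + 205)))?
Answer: -36475/4018 ≈ -9.0779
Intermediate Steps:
(282439 - 391864)/((-246*(-254 + 205))) = -109425/((-246*(-49))) = -109425/12054 = -109425*1/12054 = -36475/4018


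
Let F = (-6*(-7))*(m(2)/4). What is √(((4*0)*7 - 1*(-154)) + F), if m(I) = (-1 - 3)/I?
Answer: √133 ≈ 11.533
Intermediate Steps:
m(I) = -4/I
F = -21 (F = (-6*(-7))*(-4/2/4) = 42*(-4*½*(¼)) = 42*(-2*¼) = 42*(-½) = -21)
√(((4*0)*7 - 1*(-154)) + F) = √(((4*0)*7 - 1*(-154)) - 21) = √((0*7 + 154) - 21) = √((0 + 154) - 21) = √(154 - 21) = √133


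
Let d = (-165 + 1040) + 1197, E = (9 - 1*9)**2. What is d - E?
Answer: 2072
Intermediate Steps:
E = 0 (E = (9 - 9)**2 = 0**2 = 0)
d = 2072 (d = 875 + 1197 = 2072)
d - E = 2072 - 1*0 = 2072 + 0 = 2072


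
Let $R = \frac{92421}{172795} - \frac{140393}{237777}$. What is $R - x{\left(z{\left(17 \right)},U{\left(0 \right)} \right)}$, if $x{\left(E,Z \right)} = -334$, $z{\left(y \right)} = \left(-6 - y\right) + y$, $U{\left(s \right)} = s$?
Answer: $\frac{1960095200356}{5869525245} \approx 333.94$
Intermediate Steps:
$z{\left(y \right)} = -6$
$R = - \frac{326231474}{5869525245}$ ($R = 92421 \cdot \frac{1}{172795} - \frac{140393}{237777} = \frac{13203}{24685} - \frac{140393}{237777} = - \frac{326231474}{5869525245} \approx -0.055581$)
$R - x{\left(z{\left(17 \right)},U{\left(0 \right)} \right)} = - \frac{326231474}{5869525245} - -334 = - \frac{326231474}{5869525245} + 334 = \frac{1960095200356}{5869525245}$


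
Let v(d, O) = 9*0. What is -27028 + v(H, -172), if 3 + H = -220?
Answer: -27028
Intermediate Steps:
H = -223 (H = -3 - 220 = -223)
v(d, O) = 0
-27028 + v(H, -172) = -27028 + 0 = -27028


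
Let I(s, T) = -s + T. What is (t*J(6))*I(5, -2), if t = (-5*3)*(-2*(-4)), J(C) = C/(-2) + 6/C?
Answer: -1680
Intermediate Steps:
J(C) = 6/C - C/2 (J(C) = C*(-½) + 6/C = -C/2 + 6/C = 6/C - C/2)
I(s, T) = T - s
t = -120 (t = -15*8 = -120)
(t*J(6))*I(5, -2) = (-120*(6/6 - ½*6))*(-2 - 1*5) = (-120*(6*(⅙) - 3))*(-2 - 5) = -120*(1 - 3)*(-7) = -120*(-2)*(-7) = 240*(-7) = -1680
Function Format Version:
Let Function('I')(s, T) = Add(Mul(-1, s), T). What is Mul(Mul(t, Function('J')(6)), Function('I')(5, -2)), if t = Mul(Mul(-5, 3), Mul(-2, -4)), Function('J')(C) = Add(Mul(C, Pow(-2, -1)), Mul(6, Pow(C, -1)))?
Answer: -1680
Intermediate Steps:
Function('J')(C) = Add(Mul(6, Pow(C, -1)), Mul(Rational(-1, 2), C)) (Function('J')(C) = Add(Mul(C, Rational(-1, 2)), Mul(6, Pow(C, -1))) = Add(Mul(Rational(-1, 2), C), Mul(6, Pow(C, -1))) = Add(Mul(6, Pow(C, -1)), Mul(Rational(-1, 2), C)))
Function('I')(s, T) = Add(T, Mul(-1, s))
t = -120 (t = Mul(-15, 8) = -120)
Mul(Mul(t, Function('J')(6)), Function('I')(5, -2)) = Mul(Mul(-120, Add(Mul(6, Pow(6, -1)), Mul(Rational(-1, 2), 6))), Add(-2, Mul(-1, 5))) = Mul(Mul(-120, Add(Mul(6, Rational(1, 6)), -3)), Add(-2, -5)) = Mul(Mul(-120, Add(1, -3)), -7) = Mul(Mul(-120, -2), -7) = Mul(240, -7) = -1680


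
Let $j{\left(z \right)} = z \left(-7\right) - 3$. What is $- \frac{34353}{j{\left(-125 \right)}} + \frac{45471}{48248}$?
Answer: $- \frac{50556651}{1314758} \approx -38.453$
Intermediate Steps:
$j{\left(z \right)} = -3 - 7 z$ ($j{\left(z \right)} = - 7 z - 3 = -3 - 7 z$)
$- \frac{34353}{j{\left(-125 \right)}} + \frac{45471}{48248} = - \frac{34353}{-3 - -875} + \frac{45471}{48248} = - \frac{34353}{-3 + 875} + 45471 \cdot \frac{1}{48248} = - \frac{34353}{872} + \frac{45471}{48248} = - \frac{50556651}{1314758}$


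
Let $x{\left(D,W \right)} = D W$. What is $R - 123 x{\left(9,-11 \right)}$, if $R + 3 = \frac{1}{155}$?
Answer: $\frac{1886971}{155} \approx 12174.0$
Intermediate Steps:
$R = - \frac{464}{155}$ ($R = -3 + \frac{1}{155} = - \frac{464}{155} \approx -2.9935$)
$R - 123 x{\left(9,-11 \right)} = - \frac{464}{155} - 123 \cdot 9 \left(-11\right) = - \frac{464}{155} - -12177 = - \frac{464}{155} + 12177 = \frac{1886971}{155}$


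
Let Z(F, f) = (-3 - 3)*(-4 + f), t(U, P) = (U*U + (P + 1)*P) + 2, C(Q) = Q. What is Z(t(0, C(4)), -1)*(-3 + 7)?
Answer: 120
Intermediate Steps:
t(U, P) = 2 + U² + P*(1 + P) (t(U, P) = (U² + (1 + P)*P) + 2 = (U² + P*(1 + P)) + 2 = 2 + U² + P*(1 + P))
Z(F, f) = 24 - 6*f (Z(F, f) = -6*(-4 + f) = 24 - 6*f)
Z(t(0, C(4)), -1)*(-3 + 7) = (24 - 6*(-1))*(-3 + 7) = (24 + 6)*4 = 30*4 = 120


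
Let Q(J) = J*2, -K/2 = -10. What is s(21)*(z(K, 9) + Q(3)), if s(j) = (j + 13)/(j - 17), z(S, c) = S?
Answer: 221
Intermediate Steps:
K = 20 (K = -2*(-10) = 20)
Q(J) = 2*J
s(j) = (13 + j)/(-17 + j)
s(21)*(z(K, 9) + Q(3)) = ((13 + 21)/(-17 + 21))*(20 + 2*3) = (34/4)*(20 + 6) = ((¼)*34)*26 = (17/2)*26 = 221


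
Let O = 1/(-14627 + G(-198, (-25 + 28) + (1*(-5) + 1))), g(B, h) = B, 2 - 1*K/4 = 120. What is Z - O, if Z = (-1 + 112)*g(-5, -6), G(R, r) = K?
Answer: -8379944/15099 ≈ -555.00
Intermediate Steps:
K = -472 (K = 8 - 4*120 = 8 - 480 = -472)
G(R, r) = -472
Z = -555 (Z = (-1 + 112)*(-5) = 111*(-5) = -555)
O = -1/15099 (O = 1/(-14627 - 472) = 1/(-15099) = -1/15099 ≈ -6.6230e-5)
Z - O = -555 - 1*(-1/15099) = -555 + 1/15099 = -8379944/15099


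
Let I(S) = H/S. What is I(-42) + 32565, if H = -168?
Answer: 32569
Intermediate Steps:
I(S) = -168/S
I(-42) + 32565 = -168/(-42) + 32565 = -168*(-1/42) + 32565 = 4 + 32565 = 32569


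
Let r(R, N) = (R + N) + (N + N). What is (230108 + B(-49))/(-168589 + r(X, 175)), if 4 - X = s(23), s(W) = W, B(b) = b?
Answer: -230059/168083 ≈ -1.3687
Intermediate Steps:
X = -19 (X = 4 - 1*23 = 4 - 23 = -19)
r(R, N) = R + 3*N (r(R, N) = (N + R) + 2*N = R + 3*N)
(230108 + B(-49))/(-168589 + r(X, 175)) = (230108 - 49)/(-168589 + (-19 + 3*175)) = 230059/(-168589 + (-19 + 525)) = 230059/(-168589 + 506) = 230059/(-168083) = 230059*(-1/168083) = -230059/168083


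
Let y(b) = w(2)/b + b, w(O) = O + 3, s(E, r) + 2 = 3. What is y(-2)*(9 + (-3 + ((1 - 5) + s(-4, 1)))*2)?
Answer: 27/2 ≈ 13.500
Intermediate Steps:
s(E, r) = 1 (s(E, r) = -2 + 3 = 1)
w(O) = 3 + O
y(b) = b + 5/b (y(b) = (3 + 2)/b + b = 5/b + b = b + 5/b)
y(-2)*(9 + (-3 + ((1 - 5) + s(-4, 1)))*2) = (-2 + 5/(-2))*(9 + (-3 + ((1 - 5) + 1))*2) = (-2 + 5*(-½))*(9 + (-3 + (-4 + 1))*2) = (-2 - 5/2)*(9 + (-3 - 3)*2) = -9*(9 - 6*2)/2 = -9*(9 - 12)/2 = -9/2*(-3) = 27/2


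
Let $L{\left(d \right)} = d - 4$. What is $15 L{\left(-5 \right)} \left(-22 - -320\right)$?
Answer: $-40230$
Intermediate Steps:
$L{\left(d \right)} = -4 + d$ ($L{\left(d \right)} = d - 4 = -4 + d$)
$15 L{\left(-5 \right)} \left(-22 - -320\right) = 15 \left(-4 - 5\right) \left(-22 - -320\right) = 15 \left(-9\right) \left(-22 + 320\right) = \left(-135\right) 298 = -40230$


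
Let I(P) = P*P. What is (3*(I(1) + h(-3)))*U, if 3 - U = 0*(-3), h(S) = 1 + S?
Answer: -9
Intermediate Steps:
U = 3 (U = 3 - 0*(-3) = 3 - 1*0 = 3 + 0 = 3)
I(P) = P²
(3*(I(1) + h(-3)))*U = (3*(1² + (1 - 3)))*3 = (3*(1 - 2))*3 = (3*(-1))*3 = -3*3 = -9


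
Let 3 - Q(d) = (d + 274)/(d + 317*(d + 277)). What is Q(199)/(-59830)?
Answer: -45280/903977453 ≈ -5.0090e-5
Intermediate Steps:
Q(d) = 3 - (274 + d)/(87809 + 318*d) (Q(d) = 3 - (d + 274)/(d + 317*(d + 277)) = 3 - (274 + d)/(d + 317*(277 + d)) = 3 - (274 + d)/(d + (87809 + 317*d)) = 3 - (274 + d)/(87809 + 318*d))
Q(199)/(-59830) = ((263153 + 953*199)/(87809 + 318*199))/(-59830) = ((263153 + 189647)/(87809 + 63282))*(-1/59830) = (452800/151091)*(-1/59830) = -45280/903977453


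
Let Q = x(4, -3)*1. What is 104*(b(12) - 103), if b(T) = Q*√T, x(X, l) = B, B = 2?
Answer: -10712 + 416*√3 ≈ -9991.5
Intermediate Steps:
x(X, l) = 2
Q = 2 (Q = 2*1 = 2)
b(T) = 2*√T
104*(b(12) - 103) = 104*(2*√12 - 103) = 104*(2*(2*√3) - 103) = 104*(4*√3 - 103) = 104*(-103 + 4*√3) = -10712 + 416*√3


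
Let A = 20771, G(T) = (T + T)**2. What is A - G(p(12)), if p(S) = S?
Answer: 20195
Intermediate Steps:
G(T) = 4*T**2 (G(T) = (2*T)**2 = 4*T**2)
A - G(p(12)) = 20771 - 4*12**2 = 20771 - 4*144 = 20771 - 1*576 = 20771 - 576 = 20195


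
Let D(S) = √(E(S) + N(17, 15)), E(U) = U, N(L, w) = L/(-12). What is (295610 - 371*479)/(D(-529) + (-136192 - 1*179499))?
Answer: -446643415092/1195929696137 - 235802*I*√19095/1195929696137 ≈ -0.37347 - 2.7246e-5*I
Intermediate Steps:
N(L, w) = -L/12 (N(L, w) = L*(-1/12) = -L/12)
D(S) = √(-17/12 + S) (D(S) = √(S - 1/12*17) = √(S - 17/12) = √(-17/12 + S))
(295610 - 371*479)/(D(-529) + (-136192 - 1*179499)) = (295610 - 371*479)/(√(-51 + 36*(-529))/6 + (-136192 - 1*179499)) = (295610 - 177709)/(√(-51 - 19044)/6 + (-136192 - 179499)) = 117901/(√(-19095)/6 - 315691) = 117901/((I*√19095)/6 - 315691) = 117901/(I*√19095/6 - 315691) = 117901/(-315691 + I*√19095/6)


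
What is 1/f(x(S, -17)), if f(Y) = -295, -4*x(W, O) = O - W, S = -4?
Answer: -1/295 ≈ -0.0033898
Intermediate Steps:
x(W, O) = -O/4 + W/4 (x(W, O) = -(O - W)/4 = -O/4 + W/4)
1/f(x(S, -17)) = 1/(-295) = -1/295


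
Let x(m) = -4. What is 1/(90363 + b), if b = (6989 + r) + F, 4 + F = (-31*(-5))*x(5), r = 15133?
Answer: 1/111861 ≈ 8.9397e-6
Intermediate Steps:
F = -624 (F = -4 - 31*(-5)*(-4) = -4 + 155*(-4) = -4 - 620 = -624)
b = 21498 (b = (6989 + 15133) - 624 = 22122 - 624 = 21498)
1/(90363 + b) = 1/(90363 + 21498) = 1/111861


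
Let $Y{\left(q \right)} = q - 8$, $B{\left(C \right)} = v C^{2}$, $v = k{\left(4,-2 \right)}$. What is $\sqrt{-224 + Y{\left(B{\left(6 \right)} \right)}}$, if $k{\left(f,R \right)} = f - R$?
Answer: $4 i \approx 4.0 i$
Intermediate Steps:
$v = 6$ ($v = 4 - -2 = 4 + 2 = 6$)
$B{\left(C \right)} = 6 C^{2}$
$Y{\left(q \right)} = -8 + q$
$\sqrt{-224 + Y{\left(B{\left(6 \right)} \right)}} = \sqrt{-224 - \left(8 - 6 \cdot 6^{2}\right)} = \sqrt{-224 + \left(-8 + 6 \cdot 36\right)} = \sqrt{-224 + \left(-8 + 216\right)} = \sqrt{-224 + 208} = \sqrt{-16} = 4 i$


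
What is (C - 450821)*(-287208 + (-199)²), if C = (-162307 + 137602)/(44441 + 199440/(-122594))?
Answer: 304070813534996806874/2724000257 ≈ 1.1163e+11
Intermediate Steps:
C = -1514342385/2724000257 (C = -24705/(44441 + 199440*(-1/122594)) = -24705/(44441 - 99720/61297) = -24705/2724000257/61297 = -24705*61297/2724000257 = -1514342385/2724000257 ≈ -0.55593)
(C - 450821)*(-287208 + (-199)²) = (-1514342385/2724000257 - 450821)*(-287208 + (-199)²) = -1228038034203382*(-287208 + 39601)/2724000257 = -1228038034203382/2724000257*(-247607) = 304070813534996806874/2724000257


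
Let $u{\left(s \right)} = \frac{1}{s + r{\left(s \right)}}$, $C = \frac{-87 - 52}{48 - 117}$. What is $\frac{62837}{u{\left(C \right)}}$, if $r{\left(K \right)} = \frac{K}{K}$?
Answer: $\frac{13070096}{69} \approx 1.8942 \cdot 10^{5}$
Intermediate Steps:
$r{\left(K \right)} = 1$
$C = \frac{139}{69}$ ($C = - \frac{139}{-69} = \left(-139\right) \left(- \frac{1}{69}\right) = \frac{139}{69} \approx 2.0145$)
$u{\left(s \right)} = \frac{1}{1 + s}$ ($u{\left(s \right)} = \frac{1}{s + 1} = \frac{1}{1 + s}$)
$\frac{62837}{u{\left(C \right)}} = \frac{62837}{\frac{1}{1 + \frac{139}{69}}} = \frac{62837}{\frac{1}{\frac{208}{69}}} = \frac{62837}{\frac{69}{208}} = 62837 \cdot \frac{208}{69} = \frac{13070096}{69}$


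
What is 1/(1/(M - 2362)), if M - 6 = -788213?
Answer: -790569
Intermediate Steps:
M = -788207 (M = 6 - 788213 = -788207)
1/(1/(M - 2362)) = 1/(1/(-788207 - 2362)) = 1/(1/(-790569)) = 1/(-1/790569) = -790569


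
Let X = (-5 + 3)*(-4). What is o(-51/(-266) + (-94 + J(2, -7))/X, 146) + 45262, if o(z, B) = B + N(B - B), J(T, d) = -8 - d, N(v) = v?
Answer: 45408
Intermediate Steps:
X = 8 (X = -2*(-4) = 8)
o(z, B) = B (o(z, B) = B + (B - B) = B + 0 = B)
o(-51/(-266) + (-94 + J(2, -7))/X, 146) + 45262 = 146 + 45262 = 45408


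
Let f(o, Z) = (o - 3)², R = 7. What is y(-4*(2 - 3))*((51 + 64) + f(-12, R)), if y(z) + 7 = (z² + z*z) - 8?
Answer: 5780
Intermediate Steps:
f(o, Z) = (-3 + o)²
y(z) = -15 + 2*z² (y(z) = -7 + ((z² + z*z) - 8) = -7 + ((z² + z²) - 8) = -7 + (2*z² - 8) = -7 + (-8 + 2*z²) = -15 + 2*z²)
y(-4*(2 - 3))*((51 + 64) + f(-12, R)) = (-15 + 2*(-4*(2 - 3))²)*((51 + 64) + (-3 - 12)²) = (-15 + 2*(-4*(-1))²)*(115 + (-15)²) = (-15 + 2*4²)*(115 + 225) = (-15 + 2*16)*340 = (-15 + 32)*340 = 17*340 = 5780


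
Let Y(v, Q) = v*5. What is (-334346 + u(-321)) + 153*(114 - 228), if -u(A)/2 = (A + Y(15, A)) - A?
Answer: -351938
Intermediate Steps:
Y(v, Q) = 5*v
u(A) = -150 (u(A) = -2*((A + 5*15) - A) = -2*((A + 75) - A) = -2*((75 + A) - A) = -2*75 = -150)
(-334346 + u(-321)) + 153*(114 - 228) = (-334346 - 150) + 153*(114 - 228) = -334496 + 153*(-114) = -334496 - 17442 = -351938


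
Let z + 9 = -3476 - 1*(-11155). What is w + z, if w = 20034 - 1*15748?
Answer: 11956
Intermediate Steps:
z = 7670 (z = -9 + (-3476 - 1*(-11155)) = -9 + (-3476 + 11155) = -9 + 7679 = 7670)
w = 4286 (w = 20034 - 15748 = 4286)
w + z = 4286 + 7670 = 11956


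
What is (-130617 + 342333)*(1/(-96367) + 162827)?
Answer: 3322067409235728/96367 ≈ 3.4473e+10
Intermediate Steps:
(-130617 + 342333)*(1/(-96367) + 162827) = 211716*(-1/96367 + 162827) = 211716*(15691149508/96367) = 3322067409235728/96367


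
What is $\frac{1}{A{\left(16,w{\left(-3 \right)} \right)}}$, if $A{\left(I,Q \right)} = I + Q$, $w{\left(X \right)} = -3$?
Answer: $\frac{1}{13} \approx 0.076923$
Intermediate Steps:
$\frac{1}{A{\left(16,w{\left(-3 \right)} \right)}} = \frac{1}{16 - 3} = \frac{1}{13}$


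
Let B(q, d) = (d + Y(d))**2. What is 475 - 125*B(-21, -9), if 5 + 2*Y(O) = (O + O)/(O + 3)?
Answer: -12025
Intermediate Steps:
Y(O) = -5/2 + O/(3 + O) (Y(O) = -5/2 + ((O + O)/(O + 3))/2 = -5/2 + ((2*O)/(3 + O))/2 = -5/2 + (2*O/(3 + O))/2 = -5/2 + O/(3 + O))
B(q, d) = (d + 3*(-5 - d)/(2*(3 + d)))**2
475 - 125*B(-21, -9) = 475 - 125*(-15 + 2*(-9)**2 + 3*(-9))**2/(4*(3 - 9)**2) = 475 - 125*(-15 + 2*81 - 27)**2/(4*(-6)**2) = 475 - 125*(-15 + 162 - 27)**2/(4*36) = 475 - 125*120**2/(4*36) = 475 - 125*14400/(4*36) = 475 - 125*100 = 475 - 12500 = -12025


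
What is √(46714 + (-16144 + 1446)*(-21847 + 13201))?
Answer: √127125622 ≈ 11275.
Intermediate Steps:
√(46714 + (-16144 + 1446)*(-21847 + 13201)) = √(46714 - 14698*(-8646)) = √(46714 + 127078908) = √127125622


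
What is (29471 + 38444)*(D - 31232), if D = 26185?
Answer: -342767005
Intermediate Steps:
(29471 + 38444)*(D - 31232) = (29471 + 38444)*(26185 - 31232) = 67915*(-5047) = -342767005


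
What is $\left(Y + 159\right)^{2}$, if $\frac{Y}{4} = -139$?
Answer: $157609$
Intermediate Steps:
$Y = -556$ ($Y = 4 \left(-139\right) = -556$)
$\left(Y + 159\right)^{2} = \left(-556 + 159\right)^{2} = \left(-397\right)^{2} = 157609$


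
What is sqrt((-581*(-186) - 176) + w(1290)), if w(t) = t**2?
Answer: sqrt(1771990) ≈ 1331.2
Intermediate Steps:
sqrt((-581*(-186) - 176) + w(1290)) = sqrt((-581*(-186) - 176) + 1290**2) = sqrt((108066 - 176) + 1664100) = sqrt(107890 + 1664100) = sqrt(1771990)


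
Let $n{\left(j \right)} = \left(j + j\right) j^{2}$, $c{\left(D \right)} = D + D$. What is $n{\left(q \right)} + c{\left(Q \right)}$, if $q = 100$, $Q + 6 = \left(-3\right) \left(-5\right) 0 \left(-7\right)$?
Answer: $1999988$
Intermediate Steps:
$Q = -6$ ($Q = -6 + \left(-3\right) \left(-5\right) 0 \left(-7\right) = -6 + 15 \cdot 0 \left(-7\right) = -6 + 0 \left(-7\right) = -6 + 0 = -6$)
$c{\left(D \right)} = 2 D$
$n{\left(j \right)} = 2 j^{3}$ ($n{\left(j \right)} = 2 j j^{2} = 2 j^{3}$)
$n{\left(q \right)} + c{\left(Q \right)} = 2 \cdot 100^{3} + 2 \left(-6\right) = 2 \cdot 1000000 - 12 = 2000000 - 12 = 1999988$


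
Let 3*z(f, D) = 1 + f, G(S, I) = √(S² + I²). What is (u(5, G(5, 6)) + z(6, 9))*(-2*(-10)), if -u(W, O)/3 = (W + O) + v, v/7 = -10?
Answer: 11840/3 - 60*√61 ≈ 3478.1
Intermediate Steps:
v = -70 (v = 7*(-10) = -70)
G(S, I) = √(I² + S²)
z(f, D) = ⅓ + f/3 (z(f, D) = (1 + f)/3 = ⅓ + f/3)
u(W, O) = 210 - 3*O - 3*W (u(W, O) = -3*((W + O) - 70) = -3*((O + W) - 70) = -3*(-70 + O + W) = 210 - 3*O - 3*W)
(u(5, G(5, 6)) + z(6, 9))*(-2*(-10)) = ((210 - 3*√(6² + 5²) - 3*5) + (⅓ + (⅓)*6))*(-2*(-10)) = ((210 - 3*√(36 + 25) - 15) + (⅓ + 2))*20 = ((210 - 3*√61 - 15) + 7/3)*20 = ((195 - 3*√61) + 7/3)*20 = (592/3 - 3*√61)*20 = 11840/3 - 60*√61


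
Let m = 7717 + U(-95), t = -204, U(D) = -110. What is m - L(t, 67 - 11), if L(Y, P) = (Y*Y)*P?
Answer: -2322889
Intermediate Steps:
L(Y, P) = P*Y² (L(Y, P) = Y²*P = P*Y²)
m = 7607 (m = 7717 - 110 = 7607)
m - L(t, 67 - 11) = 7607 - (67 - 11)*(-204)² = 7607 - 56*41616 = 7607 - 1*2330496 = 7607 - 2330496 = -2322889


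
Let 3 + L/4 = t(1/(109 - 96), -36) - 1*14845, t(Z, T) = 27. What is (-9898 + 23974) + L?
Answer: -45208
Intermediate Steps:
L = -59284 (L = -12 + 4*(27 - 1*14845) = -12 + 4*(27 - 14845) = -12 + 4*(-14818) = -12 - 59272 = -59284)
(-9898 + 23974) + L = (-9898 + 23974) - 59284 = 14076 - 59284 = -45208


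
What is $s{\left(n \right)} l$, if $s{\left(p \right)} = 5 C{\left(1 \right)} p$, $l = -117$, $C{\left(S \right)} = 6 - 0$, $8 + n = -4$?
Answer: $42120$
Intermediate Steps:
$n = -12$ ($n = -8 - 4 = -12$)
$C{\left(S \right)} = 6$ ($C{\left(S \right)} = 6 + 0 = 6$)
$s{\left(p \right)} = 30 p$ ($s{\left(p \right)} = 5 \cdot 6 p = 30 p$)
$s{\left(n \right)} l = 30 \left(-12\right) \left(-117\right) = \left(-360\right) \left(-117\right) = 42120$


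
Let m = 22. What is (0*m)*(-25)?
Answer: 0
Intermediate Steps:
(0*m)*(-25) = (0*22)*(-25) = 0*(-25) = 0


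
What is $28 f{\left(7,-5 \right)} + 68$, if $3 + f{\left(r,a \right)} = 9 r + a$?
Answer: $1608$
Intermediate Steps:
$f{\left(r,a \right)} = -3 + a + 9 r$ ($f{\left(r,a \right)} = -3 + \left(9 r + a\right) = -3 + \left(a + 9 r\right) = -3 + a + 9 r$)
$28 f{\left(7,-5 \right)} + 68 = 28 \left(-3 - 5 + 9 \cdot 7\right) + 68 = 28 \left(-3 - 5 + 63\right) + 68 = 28 \cdot 55 + 68 = 1540 + 68 = 1608$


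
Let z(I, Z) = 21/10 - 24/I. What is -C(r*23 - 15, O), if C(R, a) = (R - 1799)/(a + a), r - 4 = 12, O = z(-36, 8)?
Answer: 21690/83 ≈ 261.33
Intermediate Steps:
z(I, Z) = 21/10 - 24/I (z(I, Z) = 21*(1/10) - 24/I = 21/10 - 24/I)
O = 83/30 (O = 21/10 - 24/(-36) = 21/10 - 24*(-1/36) = 21/10 + 2/3 = 83/30 ≈ 2.7667)
r = 16 (r = 4 + 12 = 16)
C(R, a) = (-1799 + R)/(2*a) (C(R, a) = (-1799 + R)/((2*a)) = (-1799 + R)*(1/(2*a)) = (-1799 + R)/(2*a))
-C(r*23 - 15, O) = -(-1799 + (16*23 - 15))/(2*83/30) = -30*(-1799 + (368 - 15))/(2*83) = -30*(-1799 + 353)/(2*83) = -30*(-1446)/(2*83) = -1*(-21690/83) = 21690/83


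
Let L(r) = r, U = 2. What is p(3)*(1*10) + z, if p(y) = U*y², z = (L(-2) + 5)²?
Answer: 189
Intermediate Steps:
z = 9 (z = (-2 + 5)² = 3² = 9)
p(y) = 2*y²
p(3)*(1*10) + z = (2*3²)*(1*10) + 9 = (2*9)*10 + 9 = 18*10 + 9 = 180 + 9 = 189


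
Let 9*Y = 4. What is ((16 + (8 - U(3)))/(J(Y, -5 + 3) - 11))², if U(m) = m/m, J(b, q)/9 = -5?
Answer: 529/3136 ≈ 0.16869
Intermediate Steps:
Y = 4/9 (Y = (⅑)*4 = 4/9 ≈ 0.44444)
J(b, q) = -45 (J(b, q) = 9*(-5) = -45)
U(m) = 1
((16 + (8 - U(3)))/(J(Y, -5 + 3) - 11))² = ((16 + (8 - 1*1))/(-45 - 11))² = ((16 + (8 - 1))/(-56))² = ((16 + 7)*(-1/56))² = (23*(-1/56))² = (-23/56)² = 529/3136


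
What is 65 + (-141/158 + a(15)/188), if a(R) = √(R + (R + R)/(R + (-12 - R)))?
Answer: 10129/158 + 5*√2/376 ≈ 64.126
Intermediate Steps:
a(R) = √30*√R/6 (a(R) = √(R + (2*R)/(-12)) = √(R + (2*R)*(-1/12)) = √(R - R/6) = √(5*R/6) = √30*√R/6)
65 + (-141/158 + a(15)/188) = 65 + (-141/158 + (√30*√15/6)/188) = 65 + (-141*1/158 + (5*√2/2)*(1/188)) = 65 + (-141/158 + 5*√2/376) = 10129/158 + 5*√2/376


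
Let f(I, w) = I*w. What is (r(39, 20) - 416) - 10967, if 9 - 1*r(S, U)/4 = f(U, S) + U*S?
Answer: -17587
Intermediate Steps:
r(S, U) = 36 - 8*S*U (r(S, U) = 36 - 4*(U*S + U*S) = 36 - 4*(S*U + S*U) = 36 - 8*S*U)
(r(39, 20) - 416) - 10967 = ((36 - 8*39*20) - 416) - 10967 = ((36 - 6240) - 416) - 10967 = (-6204 - 416) - 10967 = -6620 - 10967 = -17587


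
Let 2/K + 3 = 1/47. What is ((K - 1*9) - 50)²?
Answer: 17447329/4900 ≈ 3560.7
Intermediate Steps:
K = -47/70 (K = 2/(-3 + 1/47) = 2/(-140/47) = 2*(-47/140) = -47/70 ≈ -0.67143)
((K - 1*9) - 50)² = ((-47/70 - 1*9) - 50)² = ((-47/70 - 9) - 50)² = (-677/70 - 50)² = (-4177/70)² = 17447329/4900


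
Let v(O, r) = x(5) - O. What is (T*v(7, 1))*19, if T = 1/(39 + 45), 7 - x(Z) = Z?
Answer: -95/84 ≈ -1.1310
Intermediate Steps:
x(Z) = 7 - Z
T = 1/84 ≈ 0.011905
v(O, r) = 2 - O (v(O, r) = (7 - 1*5) - O = (7 - 5) - O = 2 - O)
(T*v(7, 1))*19 = ((2 - 1*7)/84)*19 = ((2 - 7)/84)*19 = ((1/84)*(-5))*19 = -5/84*19 = -95/84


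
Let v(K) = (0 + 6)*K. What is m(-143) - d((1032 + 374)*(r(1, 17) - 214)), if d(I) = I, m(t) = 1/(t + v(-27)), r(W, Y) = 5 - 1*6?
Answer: 92198449/305 ≈ 3.0229e+5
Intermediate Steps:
v(K) = 6*K
r(W, Y) = -1 (r(W, Y) = 5 - 6 = -1)
m(t) = 1/(-162 + t) (m(t) = 1/(t + 6*(-27)) = 1/(t - 162) = 1/(-162 + t))
m(-143) - d((1032 + 374)*(r(1, 17) - 214)) = 1/(-162 - 143) - (1032 + 374)*(-1 - 214) = 1/(-305) - 1406*(-215) = -1/305 - 1*(-302290) = -1/305 + 302290 = 92198449/305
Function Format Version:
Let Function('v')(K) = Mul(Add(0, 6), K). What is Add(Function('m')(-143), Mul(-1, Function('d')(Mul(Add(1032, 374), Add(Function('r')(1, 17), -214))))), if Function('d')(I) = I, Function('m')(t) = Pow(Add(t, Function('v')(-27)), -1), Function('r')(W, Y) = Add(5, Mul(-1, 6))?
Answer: Rational(92198449, 305) ≈ 3.0229e+5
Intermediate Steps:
Function('v')(K) = Mul(6, K)
Function('r')(W, Y) = -1 (Function('r')(W, Y) = Add(5, -6) = -1)
Function('m')(t) = Pow(Add(-162, t), -1) (Function('m')(t) = Pow(Add(t, Mul(6, -27)), -1) = Pow(Add(t, -162), -1) = Pow(Add(-162, t), -1))
Add(Function('m')(-143), Mul(-1, Function('d')(Mul(Add(1032, 374), Add(Function('r')(1, 17), -214))))) = Add(Pow(Add(-162, -143), -1), Mul(-1, Mul(Add(1032, 374), Add(-1, -214)))) = Add(Pow(-305, -1), Mul(-1, Mul(1406, -215))) = Add(Rational(-1, 305), Mul(-1, -302290)) = Add(Rational(-1, 305), 302290) = Rational(92198449, 305)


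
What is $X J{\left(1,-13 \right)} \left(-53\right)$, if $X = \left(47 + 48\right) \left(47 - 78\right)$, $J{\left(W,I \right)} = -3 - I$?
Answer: $1560850$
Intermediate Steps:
$X = -2945$ ($X = 95 \left(-31\right) = -2945$)
$X J{\left(1,-13 \right)} \left(-53\right) = - 2945 \left(-3 - -13\right) \left(-53\right) = - 2945 \left(-3 + 13\right) \left(-53\right) = \left(-2945\right) 10 \left(-53\right) = \left(-29450\right) \left(-53\right) = 1560850$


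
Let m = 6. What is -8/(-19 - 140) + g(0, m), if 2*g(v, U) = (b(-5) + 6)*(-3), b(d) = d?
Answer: -461/318 ≈ -1.4497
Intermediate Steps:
g(v, U) = -3/2 (g(v, U) = ((-5 + 6)*(-3))/2 = (1*(-3))/2 = (1/2)*(-3) = -3/2)
-8/(-19 - 140) + g(0, m) = -8/(-19 - 140) - 3/2 = -8/(-159) - 3/2 = -1/159*(-8) - 3/2 = 8/159 - 3/2 = -461/318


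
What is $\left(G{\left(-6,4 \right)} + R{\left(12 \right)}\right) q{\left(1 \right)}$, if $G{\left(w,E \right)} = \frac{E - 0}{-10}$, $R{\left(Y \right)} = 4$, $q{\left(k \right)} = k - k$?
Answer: $0$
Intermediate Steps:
$q{\left(k \right)} = 0$
$G{\left(w,E \right)} = - \frac{E}{10}$ ($G{\left(w,E \right)} = \left(E + 0\right) \left(- \frac{1}{10}\right) = E \left(- \frac{1}{10}\right) = - \frac{E}{10}$)
$\left(G{\left(-6,4 \right)} + R{\left(12 \right)}\right) q{\left(1 \right)} = \left(\left(- \frac{1}{10}\right) 4 + 4\right) 0 = \left(- \frac{2}{5} + 4\right) 0 = \frac{18}{5} \cdot 0 = 0$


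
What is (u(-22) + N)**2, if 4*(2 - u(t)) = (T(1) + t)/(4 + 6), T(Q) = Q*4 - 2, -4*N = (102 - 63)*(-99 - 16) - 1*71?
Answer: 5212089/4 ≈ 1.3030e+6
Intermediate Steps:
N = 1139 (N = -((102 - 63)*(-99 - 16) - 1*71)/4 = -(39*(-115) - 71)/4 = -(-4485 - 71)/4 = -1/4*(-4556) = 1139)
T(Q) = -2 + 4*Q (T(Q) = 4*Q - 2 = -2 + 4*Q)
u(t) = 39/20 - t/40 (u(t) = 2 - ((-2 + 4*1) + t)/(4*(4 + 6)) = 2 - ((-2 + 4) + t)/(4*10) = 2 - (2 + t)/(4*10) = 2 - (1/5 + t/10)/4 = 2 + (-1/20 - t/40) = 39/20 - t/40)
(u(-22) + N)**2 = ((39/20 - 1/40*(-22)) + 1139)**2 = ((39/20 + 11/20) + 1139)**2 = (5/2 + 1139)**2 = (2283/2)**2 = 5212089/4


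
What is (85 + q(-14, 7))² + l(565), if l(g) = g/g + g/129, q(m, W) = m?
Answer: 650983/129 ≈ 5046.4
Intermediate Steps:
l(g) = 1 + g/129 (l(g) = 1 + g*(1/129) = 1 + g/129)
(85 + q(-14, 7))² + l(565) = (85 - 14)² + (1 + (1/129)*565) = 71² + (1 + 565/129) = 5041 + 694/129 = 650983/129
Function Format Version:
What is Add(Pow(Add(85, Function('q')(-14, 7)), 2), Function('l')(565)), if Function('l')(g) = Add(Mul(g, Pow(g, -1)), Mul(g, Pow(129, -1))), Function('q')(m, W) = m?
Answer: Rational(650983, 129) ≈ 5046.4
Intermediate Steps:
Function('l')(g) = Add(1, Mul(Rational(1, 129), g)) (Function('l')(g) = Add(1, Mul(g, Rational(1, 129))) = Add(1, Mul(Rational(1, 129), g)))
Add(Pow(Add(85, Function('q')(-14, 7)), 2), Function('l')(565)) = Add(Pow(Add(85, -14), 2), Add(1, Mul(Rational(1, 129), 565))) = Add(Pow(71, 2), Add(1, Rational(565, 129))) = Add(5041, Rational(694, 129)) = Rational(650983, 129)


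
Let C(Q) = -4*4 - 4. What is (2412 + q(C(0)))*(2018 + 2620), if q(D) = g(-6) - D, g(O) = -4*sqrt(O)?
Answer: 11279616 - 18552*I*sqrt(6) ≈ 1.128e+7 - 45443.0*I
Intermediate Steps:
C(Q) = -20 (C(Q) = -16 - 4 = -20)
q(D) = -D - 4*I*sqrt(6) (q(D) = -4*I*sqrt(6) - D = -D - 4*I*sqrt(6))
(2412 + q(C(0)))*(2018 + 2620) = (2412 + (-1*(-20) - 4*I*sqrt(6)))*(2018 + 2620) = (2412 + (20 - 4*I*sqrt(6)))*4638 = (2432 - 4*I*sqrt(6))*4638 = 11279616 - 18552*I*sqrt(6)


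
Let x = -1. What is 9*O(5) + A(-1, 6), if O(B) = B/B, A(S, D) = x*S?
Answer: 10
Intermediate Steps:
A(S, D) = -S
O(B) = 1
9*O(5) + A(-1, 6) = 9*1 - 1*(-1) = 9 + 1 = 10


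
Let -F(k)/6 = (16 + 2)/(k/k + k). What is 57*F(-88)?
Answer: 2052/29 ≈ 70.759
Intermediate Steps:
F(k) = -108/(1 + k) (F(k) = -6*(16 + 2)/(k/k + k) = -108/(1 + k))
57*F(-88) = 57*(-108/(1 - 88)) = 57*(-108/(-87)) = 57*(-108*(-1/87)) = 57*(36/29) = 2052/29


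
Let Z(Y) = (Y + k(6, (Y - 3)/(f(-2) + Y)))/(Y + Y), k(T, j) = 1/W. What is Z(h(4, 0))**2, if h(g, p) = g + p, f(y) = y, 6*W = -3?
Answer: 1/16 ≈ 0.062500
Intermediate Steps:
W = -1/2 (W = (1/6)*(-3) = -1/2 ≈ -0.50000)
k(T, j) = -2 (k(T, j) = 1/(-1/2) = -2)
Z(Y) = (-2 + Y)/(2*Y) (Z(Y) = (Y - 2)/(Y + Y) = (-2 + Y)/((2*Y)) = (-2 + Y)*(1/(2*Y)) = (-2 + Y)/(2*Y))
Z(h(4, 0))**2 = ((-2 + (4 + 0))/(2*(4 + 0)))**2 = ((1/2)*(-2 + 4)/4)**2 = ((1/2)*(1/4)*2)**2 = (1/4)**2 = 1/16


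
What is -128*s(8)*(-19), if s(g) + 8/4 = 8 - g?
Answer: -4864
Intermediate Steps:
s(g) = 6 - g (s(g) = -2 + (8 - g) = 6 - g)
-128*s(8)*(-19) = -128*(6 - 1*8)*(-19) = -128*(6 - 8)*(-19) = -(-256)*(-19) = -128*38 = -4864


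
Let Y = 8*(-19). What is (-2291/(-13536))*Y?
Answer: -43529/1692 ≈ -25.726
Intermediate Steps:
Y = -152
(-2291/(-13536))*Y = -2291/(-13536)*(-152) = -2291*(-1/13536)*(-152) = (2291/13536)*(-152) = -43529/1692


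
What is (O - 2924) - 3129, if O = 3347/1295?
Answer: -7835288/1295 ≈ -6050.4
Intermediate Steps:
O = 3347/1295 (O = 3347*(1/1295) = 3347/1295 ≈ 2.5846)
(O - 2924) - 3129 = (3347/1295 - 2924) - 3129 = -3783233/1295 - 3129 = -7835288/1295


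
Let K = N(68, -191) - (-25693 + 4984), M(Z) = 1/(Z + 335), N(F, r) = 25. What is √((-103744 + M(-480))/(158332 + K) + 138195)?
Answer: √93164997951960029330/25964570 ≈ 371.75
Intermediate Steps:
M(Z) = 1/(335 + Z)
K = 20734 (K = 25 - (-25693 + 4984) = 25 - 1*(-20709) = 25 + 20709 = 20734)
√((-103744 + M(-480))/(158332 + K) + 138195) = √((-103744 + 1/(335 - 480))/(158332 + 20734) + 138195) = √((-103744 + 1/(-145))/179066 + 138195) = √((-103744 - 1/145)*(1/179066) + 138195) = √(-15042881/145*1/179066 + 138195) = √(-15042881/25964570 + 138195) = √(3588158708269/25964570) = √93164997951960029330/25964570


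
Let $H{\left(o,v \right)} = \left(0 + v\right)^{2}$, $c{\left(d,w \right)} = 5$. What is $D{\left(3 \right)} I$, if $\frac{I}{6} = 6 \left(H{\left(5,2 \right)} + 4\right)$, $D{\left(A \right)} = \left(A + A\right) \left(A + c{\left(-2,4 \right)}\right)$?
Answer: $13824$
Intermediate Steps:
$H{\left(o,v \right)} = v^{2}$
$D{\left(A \right)} = 2 A \left(5 + A\right)$ ($D{\left(A \right)} = \left(A + A\right) \left(A + 5\right) = 2 A \left(5 + A\right)$)
$I = 288$ ($I = 6 \cdot 6 \left(2^{2} + 4\right) = 6 \cdot 6 \left(4 + 4\right) = 6 \cdot 6 \cdot 8 = 6 \cdot 48 = 288$)
$D{\left(3 \right)} I = 2 \cdot 3 \left(5 + 3\right) 288 = 2 \cdot 3 \cdot 8 \cdot 288 = 48 \cdot 288 = 13824$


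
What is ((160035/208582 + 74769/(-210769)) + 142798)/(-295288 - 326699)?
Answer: -6277792282592641/27344177851021746 ≈ -0.22958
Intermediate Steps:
((160035/208582 + 74769/(-210769)) + 142798)/(-295288 - 326699) = ((160035*(1/208582) + 74769*(-1/210769)) + 142798)/(-621987) = ((160035/208582 - 74769/210769) + 142798)*(-1/621987) = (18134949357/43962619558 + 142798)*(-1/621987) = (6277792282592641/43962619558)*(-1/621987) = -6277792282592641/27344177851021746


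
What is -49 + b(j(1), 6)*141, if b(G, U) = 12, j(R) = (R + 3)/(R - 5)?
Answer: 1643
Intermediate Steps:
j(R) = (3 + R)/(-5 + R)
-49 + b(j(1), 6)*141 = -49 + 12*141 = -49 + 1692 = 1643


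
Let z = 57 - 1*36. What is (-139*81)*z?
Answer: -236439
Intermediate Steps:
z = 21 (z = 57 - 36 = 21)
(-139*81)*z = -139*81*21 = -11259*21 = -236439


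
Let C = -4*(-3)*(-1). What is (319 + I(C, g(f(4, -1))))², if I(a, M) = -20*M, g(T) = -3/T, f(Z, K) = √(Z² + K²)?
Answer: 1733537/17 + 38280*√17/17 ≈ 1.1126e+5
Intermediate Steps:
f(Z, K) = √(K² + Z²)
C = -12 (C = 12*(-1) = -12)
(319 + I(C, g(f(4, -1))))² = (319 - (-60)/(√((-1)² + 4²)))² = (319 - (-60)/(√(1 + 16)))² = (319 - (-60)/(√17))² = (319 - (-60)*√17/17)² = (319 + 60*√17/17)²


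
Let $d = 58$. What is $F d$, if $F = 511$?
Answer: $29638$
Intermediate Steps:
$F d = 511 \cdot 58 = 29638$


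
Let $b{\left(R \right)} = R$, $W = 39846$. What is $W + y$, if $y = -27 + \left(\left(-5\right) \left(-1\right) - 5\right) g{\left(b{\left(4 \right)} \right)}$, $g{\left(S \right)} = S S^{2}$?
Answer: $39819$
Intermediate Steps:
$g{\left(S \right)} = S^{3}$
$y = -27$ ($y = -27 + \left(\left(-5\right) \left(-1\right) - 5\right) 4^{3} = -27 + \left(5 - 5\right) 64 = -27 + 0 \cdot 64 = -27 + 0 = -27$)
$W + y = 39846 - 27 = 39819$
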